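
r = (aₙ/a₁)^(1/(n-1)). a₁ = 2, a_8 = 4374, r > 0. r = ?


r^(n-1) = aₙ/a₁
r^7 = 4374/2 = 2187
r = 2187^(1/7)
= 3

r = 3


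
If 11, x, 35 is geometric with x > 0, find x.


GM = √(11×35) = √385 = 19.6214

GM = 19.6214


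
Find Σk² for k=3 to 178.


Σₖ₌3^178 k² = Σₖ₌₁^178 k² − Σₖ₌₁^2 k²
= 178·179·357/6 − 2·3·5/6
= 1895789 − 5 = 1895784

Σk² = 1895784


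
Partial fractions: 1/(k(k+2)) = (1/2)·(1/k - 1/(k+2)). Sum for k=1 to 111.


1/(k(k+2)) = (1/2)·(1/k - 1/(k+2)) (partial fractions)
Telescoping: Σ = (1/2)·(1 + 1/2 - 1/112 - 1/113) = 18759/25312

Sum = 18759/25312


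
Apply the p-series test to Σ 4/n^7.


p-series test: Σ c/n^p converges if p > 1, diverges if p ≤ 1 (constant c > 0 doesn't affect convergence).
p = 7
7 > 1 → CONVERGES

Converges (p = 7 > 1)


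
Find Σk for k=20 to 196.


Σₖ₌20^196 k = Σₖ₌₁^196 k − Σₖ₌₁^19 k
= 196·197/2 − 19·20/2
= 19306 − 190 = 19116

Σk = 19116


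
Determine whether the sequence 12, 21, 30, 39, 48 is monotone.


Differences: 9, 9, 9, 9
All differences > 0 → strictly INCREASING

Monotonically increasing


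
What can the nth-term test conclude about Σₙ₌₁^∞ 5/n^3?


lim(n→∞) 5/n^3 = 0
lim aₙ = 0 → nth-term test is INCONCLUSIVE
(Need other tests; this is actually a convergent p-series with p=3 > 1)

Inconclusive (lim aₙ = 0; need another test)


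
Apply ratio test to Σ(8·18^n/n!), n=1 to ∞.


aₙ = 8·18^n/n!
a_{n+1}/aₙ = 18^(n+1)/(n+1)! × n!/18^n  (constant 8 cancels)
= 18/(n+1)
L = lim(n→∞) 18/(n+1) = 0
L < 1 → series CONVERGES

Converges (ratio test: L = 0 < 1)


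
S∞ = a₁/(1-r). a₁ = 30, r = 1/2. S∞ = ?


S∞ = a₁/(1-r) = 30/(1 - 1/2)
= 30/(1/2)
= 60

S∞ = 60


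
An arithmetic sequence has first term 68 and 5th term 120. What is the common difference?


d = (aₙ - a₁)/(n-1)
= (120 - 68)/(5-1)
= 52/4 = 13

d = 13


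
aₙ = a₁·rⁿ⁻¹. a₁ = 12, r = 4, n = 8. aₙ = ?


aₙ = a₁·r^(n-1)
= 12×4^7
= 12×16384
= 196608

a_8 = 196608


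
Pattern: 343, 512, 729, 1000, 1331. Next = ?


Pattern: perfect cubes: n³
Terms: 343, 512, 729, 1000, 1331
Next term = 1728

Next term = 1728


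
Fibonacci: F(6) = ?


Fibonacci sequence: 1, 1, 2, 3, 5, 8
F(6) = 8

F(6) = 8


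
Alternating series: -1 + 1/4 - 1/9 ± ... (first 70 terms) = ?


S = -1 + 1/4 - 1/9 + 1/16 - 1/25 + 1/36 - 1/49 + 1/64 ± ...
= -0.8224
(Full series converges to -π²/12 ≈ -0.8225)

S_70 = -0.8224


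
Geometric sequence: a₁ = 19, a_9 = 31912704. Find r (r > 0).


r^(n-1) = aₙ/a₁
r^8 = 31912704/19 = 1679616
r = 1679616^(1/8)
= ±6; taking r > 0 gives r = 6

r = 6


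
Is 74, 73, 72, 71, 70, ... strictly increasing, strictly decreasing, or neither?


Differences: -1, -1, -1, -1
All differences < 0 → strictly DECREASING

Monotonically decreasing


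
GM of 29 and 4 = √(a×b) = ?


GM = √(29×4) = √116 = 10.7703

GM = 10.7703


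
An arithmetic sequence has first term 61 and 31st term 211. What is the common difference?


d = (aₙ - a₁)/(n-1)
= (211 - 61)/(31-1)
= 150/30 = 5

d = 5


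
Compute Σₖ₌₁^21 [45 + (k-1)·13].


aₙ = 45 + (21-1)×13 = 305
Sₙ = n(a₁+aₙ)/2 = 21×(45+305)/2
= 21×350/2 = 3675

S_21 = 3675


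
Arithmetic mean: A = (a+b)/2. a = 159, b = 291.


AM = (159 + 291)/2 = 450/2 = 225

AM = 225


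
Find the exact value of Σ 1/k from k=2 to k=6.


Σₖ₌2^6 1/k = 1/2 + 1/3 + 1/4 + 1/5 + 1/6
= 29/20
≈ 1.45

Sum = 29/20 ≈ 1.45


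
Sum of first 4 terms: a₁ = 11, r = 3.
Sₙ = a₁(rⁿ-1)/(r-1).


Sₙ = 11×(3^4 - 1)/(3 - 1)
= 11×(81 - 1)/2
= 11×80/2
= 440

S_4 = 440


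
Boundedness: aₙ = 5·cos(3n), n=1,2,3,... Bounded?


For all n, -1 ≤ cos(3n) ≤ 1, so -5 ≤ 5·cos(3n) ≤ 5
Lower bound: -5, Upper bound: 5
The sequence IS bounded

Bounded (-5 ≤ aₙ ≤ 5)


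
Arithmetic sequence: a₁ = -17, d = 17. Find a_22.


aₙ = a₁ + (n-1)d
= -17 + (22-1)×17
= -17 + 357
= 340

a_22 = 340


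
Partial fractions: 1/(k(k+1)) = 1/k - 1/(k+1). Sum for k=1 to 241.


1/(k(k+1)) = 1/k - 1/(k+1) (partial fractions)
Telescoping: Σ = 1 - 1/242 = 241/242

Sum = 241/242


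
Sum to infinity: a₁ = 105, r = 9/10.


S∞ = a₁/(1-r) = 105/(1 - 9/10)
= 105/(1/10)
= 1050

S∞ = 1050


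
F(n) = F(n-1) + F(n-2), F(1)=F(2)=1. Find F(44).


Fibonacci sequence: 1, 1, 2, 3, 5, 8, 13, 21, 34, 55, 89, ...
F(44) = 701408733

F(44) = 701408733


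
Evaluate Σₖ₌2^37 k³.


Σₖ₌2^37 k³ = [37·38/2]² − [1·2/2]²
= 494209 − 1 = 494208

Σk³ = 494208


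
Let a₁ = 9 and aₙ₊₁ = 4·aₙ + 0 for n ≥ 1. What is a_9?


Computing step by step:
a_1 = 9
a_2 = 36
a_3 = 144
a_4 = 576
a_5 = 2304
a_6 = 9216
a_7 = 36864
a_8 = 147456
a_9 = 589824


a_9 = 589824


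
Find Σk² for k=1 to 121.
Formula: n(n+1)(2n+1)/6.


n = 121
n(n+1)(2n+1)/6 = 121×122×243/6
= 3587166/6 = 597861

Σk² = 597861


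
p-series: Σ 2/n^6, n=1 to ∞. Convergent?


p-series test: Σ c/n^p converges if p > 1, diverges if p ≤ 1 (constant c > 0 doesn't affect convergence).
p = 6
6 > 1 → CONVERGES

Converges (p = 6 > 1)


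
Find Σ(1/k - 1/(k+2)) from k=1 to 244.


Telescoping with gap 2: two head and two tail terms survive.
= (1 + 1/2) - (1/245 + 1/246)
= 3/2 - 1/245 - 1/246 = 44957/30135

Sum = 44957/30135


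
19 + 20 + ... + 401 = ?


Σₖ₌19^401 k = Σₖ₌₁^401 k − Σₖ₌₁^18 k
= 401·402/2 − 18·19/2
= 80601 − 171 = 80430

Σk = 80430


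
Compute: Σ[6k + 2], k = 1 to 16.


Σ(6k+2) = 6·Σk + 2·n
= 6·136 + 2·16
= 816 + 32 = 848

Σ = 848


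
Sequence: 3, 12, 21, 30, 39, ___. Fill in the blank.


Pattern: arithmetic (d=9)
Terms: 3, 12, 21, 30, 39
Next term = 48

Next term = 48


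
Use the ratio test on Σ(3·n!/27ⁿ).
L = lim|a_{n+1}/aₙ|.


aₙ = 3·n!/27^n
a_{n+1}/aₙ = (n+1)!/27^(n+1) × 27^n/n!  (constant 3 cancels)
= (n+1)/27
L = lim(n→∞) (n+1)/27 = ∞
L > 1 → series DIVERGES

Diverges (ratio test: L = ∞ > 1)


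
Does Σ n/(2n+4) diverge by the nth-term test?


lim(n→∞) n/(2n+4) = 1/2 = 1/2  (divide numerator and denominator by n)
lim aₙ = 1/2 ≠ 0 → series DIVERGES

Diverges (lim aₙ = 1/2 ≠ 0)


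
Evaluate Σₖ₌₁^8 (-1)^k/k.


S = -1 + 1/2 - 1/3 + 1/4 - 1/5 + 1/6 - 1/7 + 1/8
= -0.6345
(Full series converges to -ln(2) ≈ -0.6931)

S_8 = -0.6345


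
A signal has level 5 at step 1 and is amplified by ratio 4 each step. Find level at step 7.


aₙ = a₁·r^(n-1)
= 5×4^6
= 5×4096
= 20480

a_7 = 20480


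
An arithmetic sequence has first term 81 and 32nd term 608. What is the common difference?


d = (aₙ - a₁)/(n-1)
= (608 - 81)/(32-1)
= 527/31 = 17

d = 17


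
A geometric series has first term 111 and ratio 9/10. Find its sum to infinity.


S∞ = a₁/(1-r) = 111/(1 - 9/10)
= 111/(1/10)
= 1110

S∞ = 1110


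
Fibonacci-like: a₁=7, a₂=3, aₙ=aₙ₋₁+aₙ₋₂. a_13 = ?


Computing iteratively: 7, 3, 10, 13, 23, 36, 59, 95, 154, 249, 403, 652, ...
a_13 = 1055

a_13 = 1055


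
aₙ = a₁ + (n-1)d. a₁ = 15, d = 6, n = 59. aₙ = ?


aₙ = a₁ + (n-1)d
= 15 + (59-1)×6
= 15 + 348
= 363

a_59 = 363


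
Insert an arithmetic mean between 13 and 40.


AM = (13 + 40)/2 = 53/2 = 26.5

AM = 26.5


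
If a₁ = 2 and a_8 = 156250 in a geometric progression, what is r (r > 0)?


r^(n-1) = aₙ/a₁
r^7 = 156250/2 = 78125
r = 78125^(1/7)
= 5

r = 5


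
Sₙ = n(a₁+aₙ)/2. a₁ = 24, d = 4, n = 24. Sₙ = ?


aₙ = 24 + (24-1)×4 = 116
Sₙ = n(a₁+aₙ)/2 = 24×(24+116)/2
= 24×140/2 = 1680

S_24 = 1680


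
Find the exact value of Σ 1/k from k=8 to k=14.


Σₖ₌8^14 1/k = 1/8 + 1/9 + 1/10 + 1/11 + 1/12 + 1/13 + 1/14
= 237371/360360
≈ 0.6587

Sum = 237371/360360 ≈ 0.6587


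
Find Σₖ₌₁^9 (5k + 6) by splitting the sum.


Σ(5k+6) = 5·Σk + 6·n
= 5·45 + 6·9
= 225 + 54 = 279

Σ = 279


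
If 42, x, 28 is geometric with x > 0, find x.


GM = √(42×28) = √1176 = 34.2929

GM = 34.2929


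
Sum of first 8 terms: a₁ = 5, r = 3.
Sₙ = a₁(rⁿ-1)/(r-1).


Sₙ = 5×(3^8 - 1)/(3 - 1)
= 5×(6561 - 1)/2
= 5×6560/2
= 16400

S_8 = 16400


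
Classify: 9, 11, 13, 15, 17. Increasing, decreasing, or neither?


Differences: 2, 2, 2, 2
All differences > 0 → strictly INCREASING

Monotonically increasing


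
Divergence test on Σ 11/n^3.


lim(n→∞) 11/n^3 = 0
lim aₙ = 0 → nth-term test is INCONCLUSIVE
(Need other tests; this is actually a convergent p-series with p=3 > 1)

Inconclusive (lim aₙ = 0; need another test)


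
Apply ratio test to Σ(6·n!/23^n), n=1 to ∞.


aₙ = 6·n!/23^n
a_{n+1}/aₙ = (n+1)!/23^(n+1) × 23^n/n!  (constant 6 cancels)
= (n+1)/23
L = lim(n→∞) (n+1)/23 = ∞
L > 1 → series DIVERGES

Diverges (ratio test: L = ∞ > 1)


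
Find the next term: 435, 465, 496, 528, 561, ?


Pattern: triangular numbers: n(n+1)/2
Terms: 435, 465, 496, 528, 561
Next term = 595

Next term = 595


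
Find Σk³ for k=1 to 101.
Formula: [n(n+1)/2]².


n(n+1)/2 = 101×102/2 = 5151
Σk³ = 5151² = 26532801

Σk³ = 26532801


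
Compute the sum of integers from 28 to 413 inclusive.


Σₖ₌28^413 k = Σₖ₌₁^413 k − Σₖ₌₁^27 k
= 413·414/2 − 27·28/2
= 85491 − 378 = 85113

Σk = 85113


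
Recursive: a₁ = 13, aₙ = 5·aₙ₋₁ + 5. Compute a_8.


Computing step by step:
a_1 = 13
a_2 = 70
a_3 = 355
a_4 = 1780
a_5 = 8905
a_6 = 44530
a_7 = 222655
a_8 = 1113280


a_8 = 1113280


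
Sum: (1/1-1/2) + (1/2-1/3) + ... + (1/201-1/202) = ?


Telescoping: adjacent terms cancel.
= 1/1 - 1/202
= 1 - 1/202 = 201/202

Sum = 201/202


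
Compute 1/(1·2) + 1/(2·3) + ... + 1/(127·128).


1/(k(k+1)) = 1/k - 1/(k+1) (partial fractions)
Telescoping: Σ = 1 - 1/128 = 127/128

Sum = 127/128


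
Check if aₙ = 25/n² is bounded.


a₁ = 25, a₂ = 25/4, a₃ = 25/9, ...
0 < aₙ ≤ 25 for all n ≥ 1
The sequence IS bounded

Bounded (0 < aₙ ≤ 25)


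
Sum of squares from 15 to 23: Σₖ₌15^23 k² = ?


Σₖ₌15^23 k² = Σₖ₌₁^23 k² − Σₖ₌₁^14 k²
= 23·24·47/6 − 14·15·29/6
= 4324 − 1015 = 3309

Σk² = 3309


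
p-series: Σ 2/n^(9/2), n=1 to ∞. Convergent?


p-series test: Σ c/n^p converges if p > 1, diverges if p ≤ 1 (constant c > 0 doesn't affect convergence).
p = 9/2
9/2 > 1 → CONVERGES

Converges (p = 9/2 > 1)


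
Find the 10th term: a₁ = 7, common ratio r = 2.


aₙ = a₁·r^(n-1)
= 7×2^9
= 7×512
= 3584

a_10 = 3584


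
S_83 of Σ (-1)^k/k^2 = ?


S = -1 + 1/4 - 1/9 + 1/16 - 1/25 + 1/36 - 1/49 + 1/64 ± ...
= -0.8225
(Full series converges to -π²/12 ≈ -0.8225)

S_83 = -0.8225


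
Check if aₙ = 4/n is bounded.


a₁ = 4, a₂ = 4/2, a₃ = 4/3, ...
0 < aₙ ≤ 4 for all n ≥ 1
Lower bound: 0, Upper bound: 4
The sequence IS bounded

Bounded (0 < aₙ ≤ 4)


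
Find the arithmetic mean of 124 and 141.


AM = (124 + 141)/2 = 265/2 = 132.5

AM = 132.5


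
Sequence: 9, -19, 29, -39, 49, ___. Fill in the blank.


Pattern: alternating sign, magnitude arithmetic (d=10)
Terms: 9, -19, 29, -39, 49
Next term = -59

Next term = -59


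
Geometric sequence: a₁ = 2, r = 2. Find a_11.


aₙ = a₁·r^(n-1)
= 2×2^10
= 2×1024
= 2048

a_11 = 2048


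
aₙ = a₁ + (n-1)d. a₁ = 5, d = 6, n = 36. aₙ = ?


aₙ = a₁ + (n-1)d
= 5 + (36-1)×6
= 5 + 210
= 215

a_36 = 215


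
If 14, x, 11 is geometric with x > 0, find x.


GM = √(14×11) = √154 = 12.4097

GM = 12.4097


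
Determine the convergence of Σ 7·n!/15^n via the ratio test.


aₙ = 7·n!/15^n
a_{n+1}/aₙ = (n+1)!/15^(n+1) × 15^n/n!  (constant 7 cancels)
= (n+1)/15
L = lim(n→∞) (n+1)/15 = ∞
L > 1 → series DIVERGES

Diverges (ratio test: L = ∞ > 1)


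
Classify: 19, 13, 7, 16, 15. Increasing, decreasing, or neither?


Differences: -6, -6, 9, -1
Difference at position 3 is +9 (> 0) but position 1 is -6 (< 0) — sequence both rises and falls
→ NOT monotonic

Not monotonic


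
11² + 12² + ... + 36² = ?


Σₖ₌11^36 k² = Σₖ₌₁^36 k² − Σₖ₌₁^10 k²
= 36·37·73/6 − 10·11·21/6
= 16206 − 385 = 15821

Σk² = 15821


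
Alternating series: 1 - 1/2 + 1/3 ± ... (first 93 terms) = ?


S = 1 - 1/2 + 1/3 - 1/4 + 1/5 - 1/6 + 1/7 - 1/8 ± ...
= 0.6985
(Full series converges to +ln(2) ≈ +0.6931)

S_93 = 0.6985


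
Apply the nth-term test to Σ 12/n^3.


lim(n→∞) 12/n^3 = 0
lim aₙ = 0 → nth-term test is INCONCLUSIVE
(Need other tests; this is actually a convergent p-series with p=3 > 1)

Inconclusive (lim aₙ = 0; need another test)


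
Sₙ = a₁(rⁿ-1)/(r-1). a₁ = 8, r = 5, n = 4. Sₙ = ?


Sₙ = 8×(5^4 - 1)/(5 - 1)
= 8×(625 - 1)/4
= 8×624/4
= 1248

S_4 = 1248


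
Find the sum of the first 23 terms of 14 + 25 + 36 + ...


aₙ = 14 + (23-1)×11 = 256
Sₙ = n(a₁+aₙ)/2 = 23×(14+256)/2
= 23×270/2 = 3105

S_23 = 3105


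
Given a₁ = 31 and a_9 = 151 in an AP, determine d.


d = (aₙ - a₁)/(n-1)
= (151 - 31)/(9-1)
= 120/8 = 15

d = 15


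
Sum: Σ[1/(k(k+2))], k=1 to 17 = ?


1/(k(k+2)) = (1/2)·(1/k - 1/(k+2)) (partial fractions)
Telescoping: Σ = (1/2)·(1 + 1/2 - 1/18 - 1/19) = 119/171

Sum = 119/171


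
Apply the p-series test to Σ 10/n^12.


p-series test: Σ c/n^p converges if p > 1, diverges if p ≤ 1 (constant c > 0 doesn't affect convergence).
p = 12
12 > 1 → CONVERGES

Converges (p = 12 > 1)


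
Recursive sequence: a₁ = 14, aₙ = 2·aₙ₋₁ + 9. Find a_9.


Computing step by step:
a_1 = 14
a_2 = 37
a_3 = 83
a_4 = 175
a_5 = 359
a_6 = 727
a_7 = 1463
a_8 = 2935
a_9 = 5879


a_9 = 5879


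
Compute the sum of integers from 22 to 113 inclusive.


Σₖ₌22^113 k = Σₖ₌₁^113 k − Σₖ₌₁^21 k
= 113·114/2 − 21·22/2
= 6441 − 231 = 6210

Σk = 6210


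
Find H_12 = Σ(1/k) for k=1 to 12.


H_12 = 1/1 + 1/2 + 1/3 + ... + 1/12
= 86021/27720
≈ 3.1032

H_12 = 86021/27720 ≈ 3.1032


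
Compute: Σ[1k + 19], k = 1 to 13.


Σ(1k+19) = 1·Σk + 19·n
= 1·91 + 19·13
= 91 + 247 = 338

Σ = 338


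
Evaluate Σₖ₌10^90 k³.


Σₖ₌10^90 k³ = [90·91/2]² − [9·10/2]²
= 16769025 − 2025 = 16767000

Σk³ = 16767000


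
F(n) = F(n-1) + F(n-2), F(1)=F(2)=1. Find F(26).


Fibonacci sequence: 1, 1, 2, 3, 5, 8, 13, 21, 34, 55, 89, ...
F(26) = 121393

F(26) = 121393


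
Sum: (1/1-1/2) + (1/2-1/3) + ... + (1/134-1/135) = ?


Telescoping: adjacent terms cancel.
= 1/1 - 1/135
= 1 - 1/135 = 134/135

Sum = 134/135


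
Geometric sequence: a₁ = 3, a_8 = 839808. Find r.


r^(n-1) = aₙ/a₁
r^7 = 839808/3 = 279936
r = 279936^(1/7)
= 6

r = 6


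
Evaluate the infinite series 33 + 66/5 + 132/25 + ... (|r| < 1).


S∞ = a₁/(1-r) = 33/(1 - 2/5)
= 33/(3/5)
= 55

S∞ = 55


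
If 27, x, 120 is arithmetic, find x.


AM = (27 + 120)/2 = 147/2 = 73.5

AM = 73.5


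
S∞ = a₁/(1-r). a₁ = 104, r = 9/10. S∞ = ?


S∞ = a₁/(1-r) = 104/(1 - 9/10)
= 104/(1/10)
= 1040

S∞ = 1040


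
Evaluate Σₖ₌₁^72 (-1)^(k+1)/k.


S = 1 - 1/2 + 1/3 - 1/4 + 1/5 - 1/6 + 1/7 - 1/8 ± ...
= 0.6863
(Full series converges to +ln(2) ≈ +0.6931)

S_72 = 0.6863


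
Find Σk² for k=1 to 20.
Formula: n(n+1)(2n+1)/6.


n = 20
n(n+1)(2n+1)/6 = 20×21×41/6
= 17220/6 = 2870

Σk² = 2870


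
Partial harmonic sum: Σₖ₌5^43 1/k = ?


Σₖ₌5^43 1/k = 1/5 + 1/6 + 1/7 + ... + 1/43
= 277286409089906417/122332313750680800
≈ 2.2667

Sum = 277286409089906417/122332313750680800 ≈ 2.2667


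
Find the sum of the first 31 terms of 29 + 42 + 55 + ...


aₙ = 29 + (31-1)×13 = 419
Sₙ = n(a₁+aₙ)/2 = 31×(29+419)/2
= 31×448/2 = 6944

S_31 = 6944


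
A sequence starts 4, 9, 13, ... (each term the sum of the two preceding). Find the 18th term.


Computing iteratively: 4, 9, 13, 22, 35, 57, 92, 149, 241, 390, 631, 1021, ...
a_18 = 18321

a_18 = 18321


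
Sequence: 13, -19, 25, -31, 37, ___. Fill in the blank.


Pattern: alternating sign, magnitude arithmetic (d=6)
Terms: 13, -19, 25, -31, 37
Next term = -43

Next term = -43


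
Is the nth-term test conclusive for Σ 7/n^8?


lim(n→∞) 7/n^8 = 0
lim aₙ = 0 → nth-term test is INCONCLUSIVE
(Need other tests; this is actually a convergent p-series with p=8 > 1)

Inconclusive (lim aₙ = 0; need another test)


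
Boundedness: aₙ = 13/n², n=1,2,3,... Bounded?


a₁ = 13, a₂ = 13/4, a₃ = 13/9, ...
0 < aₙ ≤ 13 for all n ≥ 1
The sequence IS bounded

Bounded (0 < aₙ ≤ 13)


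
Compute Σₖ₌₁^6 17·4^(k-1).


Sₙ = 17×(4^6 - 1)/(4 - 1)
= 17×(4096 - 1)/3
= 17×4095/3
= 23205

S_6 = 23205


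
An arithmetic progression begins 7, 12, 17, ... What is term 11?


aₙ = a₁ + (n-1)d
= 7 + (11-1)×5
= 7 + 50
= 57

a_11 = 57


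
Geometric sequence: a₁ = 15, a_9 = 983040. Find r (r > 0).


r^(n-1) = aₙ/a₁
r^8 = 983040/15 = 65536
r = 65536^(1/8)
= ±4; taking r > 0 gives r = 4

r = 4


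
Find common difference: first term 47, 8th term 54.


d = (aₙ - a₁)/(n-1)
= (54 - 47)/(8-1)
= 7/7 = 1

d = 1


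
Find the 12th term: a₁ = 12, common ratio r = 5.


aₙ = a₁·r^(n-1)
= 12×5^11
= 12×48828125
= 585937500

a_12 = 585937500


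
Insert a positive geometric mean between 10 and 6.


GM = √(10×6) = √60 = 7.746

GM = 7.746


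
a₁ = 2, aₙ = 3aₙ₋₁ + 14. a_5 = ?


Computing step by step:
a_1 = 2
a_2 = 20
a_3 = 74
a_4 = 236
a_5 = 722


a_5 = 722


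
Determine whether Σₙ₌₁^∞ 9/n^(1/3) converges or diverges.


p-series test: Σ c/n^p converges if p > 1, diverges if p ≤ 1 (constant c > 0 doesn't affect convergence).
p = 1/3
1/3 ≤ 1 → DIVERGES

Diverges (p = 1/3 ≤ 1)


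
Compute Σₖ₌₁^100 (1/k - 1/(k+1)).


Telescoping: adjacent terms cancel.
= 1/1 - 1/101
= 1 - 1/101 = 100/101

Sum = 100/101


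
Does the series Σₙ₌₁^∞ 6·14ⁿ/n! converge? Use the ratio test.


aₙ = 6·14^n/n!
a_{n+1}/aₙ = 14^(n+1)/(n+1)! × n!/14^n  (constant 6 cancels)
= 14/(n+1)
L = lim(n→∞) 14/(n+1) = 0
L < 1 → series CONVERGES

Converges (ratio test: L = 0 < 1)


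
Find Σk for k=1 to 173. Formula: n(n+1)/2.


n(n+1)/2 = 173×174/2 = 30102/2 = 15051

Σk = 15051


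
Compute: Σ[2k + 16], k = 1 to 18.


Σ(2k+16) = 2·Σk + 16·n
= 2·171 + 16·18
= 342 + 288 = 630

Σ = 630


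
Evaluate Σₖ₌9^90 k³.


Σₖ₌9^90 k³ = [90·91/2]² − [8·9/2]²
= 16769025 − 1296 = 16767729

Σk³ = 16767729


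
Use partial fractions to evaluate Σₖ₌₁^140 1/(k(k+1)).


1/(k(k+1)) = 1/k - 1/(k+1) (partial fractions)
Telescoping: Σ = 1 - 1/141 = 140/141

Sum = 140/141


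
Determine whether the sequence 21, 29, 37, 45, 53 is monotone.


Differences: 8, 8, 8, 8
All differences > 0 → strictly INCREASING

Monotonically increasing


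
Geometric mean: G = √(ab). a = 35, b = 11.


GM = √(35×11) = √385 = 19.6214

GM = 19.6214


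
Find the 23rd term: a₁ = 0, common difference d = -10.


aₙ = a₁ + (n-1)d
= 0 + (23-1)×-10
= 0 - 220
= -220

a_23 = -220


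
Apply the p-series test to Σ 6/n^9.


p-series test: Σ c/n^p converges if p > 1, diverges if p ≤ 1 (constant c > 0 doesn't affect convergence).
p = 9
9 > 1 → CONVERGES

Converges (p = 9 > 1)


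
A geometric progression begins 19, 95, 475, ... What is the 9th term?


aₙ = a₁·r^(n-1)
= 19×5^8
= 19×390625
= 7421875

a_9 = 7421875


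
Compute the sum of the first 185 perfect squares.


n = 185
n(n+1)(2n+1)/6 = 185×186×371/6
= 12766110/6 = 2127685

Σk² = 2127685


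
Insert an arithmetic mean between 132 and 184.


AM = (132 + 184)/2 = 316/2 = 158

AM = 158


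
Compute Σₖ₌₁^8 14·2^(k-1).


Sₙ = 14×(2^8 - 1)/(2 - 1)
= 14×(256 - 1)/1
= 14×255/1
= 3570

S_8 = 3570


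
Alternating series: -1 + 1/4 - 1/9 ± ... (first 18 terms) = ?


S = -1 + 1/4 - 1/9 + 1/16 - 1/25 + 1/36 - 1/49 + 1/64 ± ...
= -0.821
(Full series converges to -π²/12 ≈ -0.8225)

S_18 = -0.821


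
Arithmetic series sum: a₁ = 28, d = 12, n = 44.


aₙ = 28 + (44-1)×12 = 544
Sₙ = n(a₁+aₙ)/2 = 44×(28+544)/2
= 44×572/2 = 12584

S_44 = 12584


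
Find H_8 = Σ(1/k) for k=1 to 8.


H_8 = 1/1 + 1/2 + 1/3 + 1/4 + 1/5 + 1/6 + 1/7 + 1/8
= 761/280
≈ 2.7179

H_8 = 761/280 ≈ 2.7179


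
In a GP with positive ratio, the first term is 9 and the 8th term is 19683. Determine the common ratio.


r^(n-1) = aₙ/a₁
r^7 = 19683/9 = 2187
r = 2187^(1/7)
= 3

r = 3


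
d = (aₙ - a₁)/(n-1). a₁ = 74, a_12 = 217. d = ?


d = (aₙ - a₁)/(n-1)
= (217 - 74)/(12-1)
= 143/11 = 13

d = 13


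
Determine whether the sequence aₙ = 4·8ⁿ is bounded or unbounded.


aₙ = 4·8ⁿ → as n→∞, aₙ→∞ (since base 8 > 1)
No finite upper bound exists
The sequence is UNBOUNDED

Unbounded (aₙ → ∞ as n → ∞)


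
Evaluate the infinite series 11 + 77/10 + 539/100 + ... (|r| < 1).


S∞ = a₁/(1-r) = 11/(1 - 7/10)
= 11/(3/10)
= 110/3

S∞ = 110/3


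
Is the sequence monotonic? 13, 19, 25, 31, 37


Differences: 6, 6, 6, 6
All differences > 0 → strictly INCREASING

Monotonically increasing


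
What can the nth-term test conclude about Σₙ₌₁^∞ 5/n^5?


lim(n→∞) 5/n^5 = 0
lim aₙ = 0 → nth-term test is INCONCLUSIVE
(Need other tests; this is actually a convergent p-series with p=5 > 1)

Inconclusive (lim aₙ = 0; need another test)


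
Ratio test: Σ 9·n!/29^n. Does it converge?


aₙ = 9·n!/29^n
a_{n+1}/aₙ = (n+1)!/29^(n+1) × 29^n/n!  (constant 9 cancels)
= (n+1)/29
L = lim(n→∞) (n+1)/29 = ∞
L > 1 → series DIVERGES

Diverges (ratio test: L = ∞ > 1)


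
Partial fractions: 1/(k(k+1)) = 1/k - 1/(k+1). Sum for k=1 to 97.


1/(k(k+1)) = 1/k - 1/(k+1) (partial fractions)
Telescoping: Σ = 1 - 1/98 = 97/98

Sum = 97/98


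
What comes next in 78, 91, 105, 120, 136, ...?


Pattern: triangular numbers: n(n+1)/2
Terms: 78, 91, 105, 120, 136
Next term = 153

Next term = 153


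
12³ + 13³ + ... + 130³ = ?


Σₖ₌12^130 k³ = [130·131/2]² − [11·12/2]²
= 72505225 − 4356 = 72500869

Σk³ = 72500869


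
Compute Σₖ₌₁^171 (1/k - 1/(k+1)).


Telescoping: adjacent terms cancel.
= 1/1 - 1/172
= 1 - 1/172 = 171/172

Sum = 171/172


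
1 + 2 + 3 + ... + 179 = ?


n(n+1)/2 = 179×180/2 = 32220/2 = 16110

Σk = 16110


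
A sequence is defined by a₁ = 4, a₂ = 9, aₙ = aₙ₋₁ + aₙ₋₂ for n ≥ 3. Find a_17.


Computing iteratively: 4, 9, 13, 22, 35, 57, 92, 149, 241, 390, 631, 1021, ...
a_17 = 11323

a_17 = 11323


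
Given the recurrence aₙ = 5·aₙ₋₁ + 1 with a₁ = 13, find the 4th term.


Computing step by step:
a_1 = 13
a_2 = 66
a_3 = 331
a_4 = 1656


a_4 = 1656


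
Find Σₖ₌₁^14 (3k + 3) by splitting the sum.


Σ(3k+3) = 3·Σk + 3·n
= 3·105 + 3·14
= 315 + 42 = 357

Σ = 357


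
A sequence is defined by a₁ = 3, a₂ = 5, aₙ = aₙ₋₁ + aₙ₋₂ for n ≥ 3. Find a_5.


Computing iteratively: 3, 5, 8, 13, 21
a_5 = 21

a_5 = 21


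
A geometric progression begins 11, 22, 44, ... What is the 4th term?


aₙ = a₁·r^(n-1)
= 11×2^3
= 11×8
= 88

a_4 = 88


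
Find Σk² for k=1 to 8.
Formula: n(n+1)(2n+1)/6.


n = 8
n(n+1)(2n+1)/6 = 8×9×17/6
= 1224/6 = 204

Σk² = 204


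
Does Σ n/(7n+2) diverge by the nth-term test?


lim(n→∞) n/(7n+2) = 1/7 = 1/7  (divide numerator and denominator by n)
lim aₙ = 1/7 ≠ 0 → series DIVERGES

Diverges (lim aₙ = 1/7 ≠ 0)


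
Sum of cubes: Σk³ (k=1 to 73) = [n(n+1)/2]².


n(n+1)/2 = 73×74/2 = 2701
Σk³ = 2701² = 7295401

Σk³ = 7295401


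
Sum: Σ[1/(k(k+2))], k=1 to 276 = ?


1/(k(k+2)) = (1/2)·(1/k - 1/(k+2)) (partial fractions)
Telescoping: Σ = (1/2)·(1 + 1/2 - 1/277 - 1/278) = 57477/77006

Sum = 57477/77006


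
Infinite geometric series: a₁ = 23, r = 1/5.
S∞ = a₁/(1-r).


S∞ = a₁/(1-r) = 23/(1 - 1/5)
= 23/(4/5)
= 115/4

S∞ = 115/4


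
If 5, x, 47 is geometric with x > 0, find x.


GM = √(5×47) = √235 = 15.3297

GM = 15.3297


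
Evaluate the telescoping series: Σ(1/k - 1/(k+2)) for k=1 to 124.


Telescoping with gap 2: two head and two tail terms survive.
= (1 + 1/2) - (1/125 + 1/126)
= 3/2 - 1/125 - 1/126 = 11687/7875

Sum = 11687/7875


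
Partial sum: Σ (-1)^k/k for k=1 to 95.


S = -1 + 1/2 - 1/3 + 1/4 - 1/5 + 1/6 - 1/7 + 1/8 ± ...
= -0.6984
(Full series converges to -ln(2) ≈ -0.6931)

S_95 = -0.6984


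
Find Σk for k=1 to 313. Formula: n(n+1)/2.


n(n+1)/2 = 313×314/2 = 98282/2 = 49141

Σk = 49141


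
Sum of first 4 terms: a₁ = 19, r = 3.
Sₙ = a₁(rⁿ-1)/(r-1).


Sₙ = 19×(3^4 - 1)/(3 - 1)
= 19×(81 - 1)/2
= 19×80/2
= 760

S_4 = 760


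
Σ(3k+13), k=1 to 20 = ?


Σ(3k+13) = 3·Σk + 13·n
= 3·210 + 13·20
= 630 + 260 = 890

Σ = 890


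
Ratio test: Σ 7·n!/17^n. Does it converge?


aₙ = 7·n!/17^n
a_{n+1}/aₙ = (n+1)!/17^(n+1) × 17^n/n!  (constant 7 cancels)
= (n+1)/17
L = lim(n→∞) (n+1)/17 = ∞
L > 1 → series DIVERGES

Diverges (ratio test: L = ∞ > 1)


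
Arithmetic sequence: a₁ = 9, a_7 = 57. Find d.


d = (aₙ - a₁)/(n-1)
= (57 - 9)/(7-1)
= 48/6 = 8

d = 8


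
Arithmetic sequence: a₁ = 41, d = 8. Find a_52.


aₙ = a₁ + (n-1)d
= 41 + (52-1)×8
= 41 + 408
= 449

a_52 = 449


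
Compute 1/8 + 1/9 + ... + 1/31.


Σₖ₌8^31 1/k = 1/8 + 1/9 + 1/10 + ... + 1/31
= 103565365510297/72201776446800
≈ 1.4344

Sum = 103565365510297/72201776446800 ≈ 1.4344


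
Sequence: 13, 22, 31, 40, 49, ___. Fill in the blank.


Pattern: arithmetic (d=9)
Terms: 13, 22, 31, 40, 49
Next term = 58

Next term = 58


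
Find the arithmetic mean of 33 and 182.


AM = (33 + 182)/2 = 215/2 = 107.5

AM = 107.5


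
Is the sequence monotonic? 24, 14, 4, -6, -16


Differences: -10, -10, -10, -10
All differences < 0 → strictly DECREASING

Monotonically decreasing


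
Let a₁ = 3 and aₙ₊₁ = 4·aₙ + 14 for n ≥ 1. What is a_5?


Computing step by step:
a_1 = 3
a_2 = 26
a_3 = 118
a_4 = 486
a_5 = 1958


a_5 = 1958


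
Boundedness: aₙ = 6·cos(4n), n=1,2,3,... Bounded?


For all n, -1 ≤ cos(4n) ≤ 1, so -6 ≤ 6·cos(4n) ≤ 6
Lower bound: -6, Upper bound: 6
The sequence IS bounded

Bounded (-6 ≤ aₙ ≤ 6)


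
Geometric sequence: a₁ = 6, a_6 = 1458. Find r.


r^(n-1) = aₙ/a₁
r^5 = 1458/6 = 243
r = 243^(1/5)
= 3

r = 3


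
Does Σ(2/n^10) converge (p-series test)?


p-series test: Σ c/n^p converges if p > 1, diverges if p ≤ 1 (constant c > 0 doesn't affect convergence).
p = 10
10 > 1 → CONVERGES

Converges (p = 10 > 1)


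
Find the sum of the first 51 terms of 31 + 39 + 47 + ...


aₙ = 31 + (51-1)×8 = 431
Sₙ = n(a₁+aₙ)/2 = 51×(31+431)/2
= 51×462/2 = 11781

S_51 = 11781


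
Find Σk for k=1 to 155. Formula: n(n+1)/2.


n(n+1)/2 = 155×156/2 = 24180/2 = 12090

Σk = 12090


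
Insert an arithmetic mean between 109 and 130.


AM = (109 + 130)/2 = 239/2 = 119.5

AM = 119.5


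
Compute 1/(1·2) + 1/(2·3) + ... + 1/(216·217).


1/(k(k+1)) = 1/k - 1/(k+1) (partial fractions)
Telescoping: Σ = 1 - 1/217 = 216/217

Sum = 216/217


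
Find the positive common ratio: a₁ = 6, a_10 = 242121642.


r^(n-1) = aₙ/a₁
r^9 = 242121642/6 = 40353607
r = 40353607^(1/9)
= 7

r = 7


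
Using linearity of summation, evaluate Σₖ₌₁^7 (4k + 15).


Σ(4k+15) = 4·Σk + 15·n
= 4·28 + 15·7
= 112 + 105 = 217

Σ = 217


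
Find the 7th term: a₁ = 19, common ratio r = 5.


aₙ = a₁·r^(n-1)
= 19×5^6
= 19×15625
= 296875

a_7 = 296875


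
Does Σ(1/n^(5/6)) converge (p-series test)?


p-series test: Σ c/n^p converges if p > 1, diverges if p ≤ 1 (constant c > 0 doesn't affect convergence).
p = 5/6
5/6 ≤ 1 → DIVERGES

Diverges (p = 5/6 ≤ 1)


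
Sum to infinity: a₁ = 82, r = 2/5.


S∞ = a₁/(1-r) = 82/(1 - 2/5)
= 82/(3/5)
= 410/3

S∞ = 410/3


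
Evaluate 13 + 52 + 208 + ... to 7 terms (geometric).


Sₙ = 13×(4^7 - 1)/(4 - 1)
= 13×(16384 - 1)/3
= 13×16383/3
= 70993

S_7 = 70993


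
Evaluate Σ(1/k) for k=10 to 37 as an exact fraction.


Σₖ₌10^37 1/k = 1/10 + 1/11 + 1/12 + ... + 1/37
= 95244204281299/69388720221600
≈ 1.3726

Sum = 95244204281299/69388720221600 ≈ 1.3726


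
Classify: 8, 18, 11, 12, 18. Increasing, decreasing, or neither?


Differences: 10, -7, 1, 6
Difference at position 1 is +10 (> 0) but position 2 is -7 (< 0) — sequence both rises and falls
→ NOT monotonic

Not monotonic


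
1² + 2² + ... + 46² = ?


n = 46
n(n+1)(2n+1)/6 = 46×47×93/6
= 201066/6 = 33511

Σk² = 33511


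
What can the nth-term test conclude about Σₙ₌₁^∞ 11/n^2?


lim(n→∞) 11/n^2 = 0
lim aₙ = 0 → nth-term test is INCONCLUSIVE
(Need other tests; this is actually a convergent p-series with p=2 > 1)

Inconclusive (lim aₙ = 0; need another test)


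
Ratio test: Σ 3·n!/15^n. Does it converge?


aₙ = 3·n!/15^n
a_{n+1}/aₙ = (n+1)!/15^(n+1) × 15^n/n!  (constant 3 cancels)
= (n+1)/15
L = lim(n→∞) (n+1)/15 = ∞
L > 1 → series DIVERGES

Diverges (ratio test: L = ∞ > 1)


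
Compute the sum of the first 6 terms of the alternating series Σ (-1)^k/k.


S = -1 + 1/2 - 1/3 + 1/4 - 1/5 + 1/6
= -0.6167
(Full series converges to -ln(2) ≈ -0.6931)

S_6 = -0.6167


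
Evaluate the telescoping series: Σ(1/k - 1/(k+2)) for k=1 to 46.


Telescoping with gap 2: two head and two tail terms survive.
= (1 + 1/2) - (1/47 + 1/48)
= 3/2 - 1/47 - 1/48 = 3289/2256

Sum = 3289/2256


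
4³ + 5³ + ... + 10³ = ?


Σₖ₌4^10 k³ = [10·11/2]² − [3·4/2]²
= 3025 − 36 = 2989

Σk³ = 2989


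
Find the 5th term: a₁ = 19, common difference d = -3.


aₙ = a₁ + (n-1)d
= 19 + (5-1)×-3
= 19 - 12
= 7

a_5 = 7


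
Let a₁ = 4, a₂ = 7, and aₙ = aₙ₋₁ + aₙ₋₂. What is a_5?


Computing iteratively: 4, 7, 11, 18, 29
a_5 = 29

a_5 = 29


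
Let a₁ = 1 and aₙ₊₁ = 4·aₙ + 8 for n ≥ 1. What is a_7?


Computing step by step:
a_1 = 1
a_2 = 12
a_3 = 56
a_4 = 232
a_5 = 936
a_6 = 3752
a_7 = 15016


a_7 = 15016


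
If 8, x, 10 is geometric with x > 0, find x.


GM = √(8×10) = √80 = 8.9443

GM = 8.9443


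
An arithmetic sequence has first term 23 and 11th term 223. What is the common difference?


d = (aₙ - a₁)/(n-1)
= (223 - 23)/(11-1)
= 200/10 = 20

d = 20


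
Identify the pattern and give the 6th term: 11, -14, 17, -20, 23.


Pattern: alternating sign, magnitude arithmetic (d=3)
Terms: 11, -14, 17, -20, 23
Next term = -26

Next term = -26


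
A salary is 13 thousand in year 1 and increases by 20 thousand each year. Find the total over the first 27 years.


aₙ = 13 + (27-1)×20 = 533
Sₙ = n(a₁+aₙ)/2 = 27×(13+533)/2
= 27×546/2 = 7371

S_27 = 7371


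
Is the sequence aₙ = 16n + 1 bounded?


aₙ = 16n + 1 → as n→∞, aₙ→∞
No finite upper bound exists
The sequence is UNBOUNDED

Unbounded (aₙ → ∞ as n → ∞)


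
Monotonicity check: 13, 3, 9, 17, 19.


Differences: -10, 6, 8, 2
Difference at position 2 is +6 (> 0) but position 1 is -10 (< 0) — sequence both rises and falls
→ NOT monotonic

Not monotonic


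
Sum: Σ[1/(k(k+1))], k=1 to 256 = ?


1/(k(k+1)) = 1/k - 1/(k+1) (partial fractions)
Telescoping: Σ = 1 - 1/257 = 256/257

Sum = 256/257


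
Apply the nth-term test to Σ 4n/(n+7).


lim(n→∞) 4n/(n+7) = 4/1 = 4  (divide numerator and denominator by n)
lim aₙ = 4 ≠ 0 → series DIVERGES

Diverges (lim aₙ = 4 ≠ 0)


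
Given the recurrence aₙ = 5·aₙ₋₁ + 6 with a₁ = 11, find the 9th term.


Computing step by step:
a_1 = 11
a_2 = 61
a_3 = 311
a_4 = 1561
a_5 = 7811
a_6 = 39061
a_7 = 195311
a_8 = 976561
a_9 = 4882811


a_9 = 4882811


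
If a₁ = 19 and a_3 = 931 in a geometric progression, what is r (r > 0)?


r^(n-1) = aₙ/a₁
r^2 = 931/19 = 49
r = 49^(1/2)
= ±7; taking r > 0 gives r = 7

r = 7


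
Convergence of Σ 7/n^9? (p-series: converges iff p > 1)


p-series test: Σ c/n^p converges if p > 1, diverges if p ≤ 1 (constant c > 0 doesn't affect convergence).
p = 9
9 > 1 → CONVERGES

Converges (p = 9 > 1)


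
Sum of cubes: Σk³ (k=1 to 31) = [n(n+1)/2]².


n(n+1)/2 = 31×32/2 = 496
Σk³ = 496² = 246016

Σk³ = 246016


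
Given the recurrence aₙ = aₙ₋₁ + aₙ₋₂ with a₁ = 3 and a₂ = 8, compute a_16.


Computing iteratively: 3, 8, 11, 19, 30, 49, 79, 128, 207, 335, 542, 877, ...
a_16 = 6011

a_16 = 6011


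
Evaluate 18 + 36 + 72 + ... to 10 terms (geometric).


Sₙ = 18×(2^10 - 1)/(2 - 1)
= 18×(1024 - 1)/1
= 18×1023/1
= 18414

S_10 = 18414


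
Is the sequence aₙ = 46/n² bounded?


a₁ = 46, a₂ = 46/4, a₃ = 46/9, ...
0 < aₙ ≤ 46 for all n ≥ 1
The sequence IS bounded

Bounded (0 < aₙ ≤ 46)


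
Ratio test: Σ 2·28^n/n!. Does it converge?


aₙ = 2·28^n/n!
a_{n+1}/aₙ = 28^(n+1)/(n+1)! × n!/28^n  (constant 2 cancels)
= 28/(n+1)
L = lim(n→∞) 28/(n+1) = 0
L < 1 → series CONVERGES

Converges (ratio test: L = 0 < 1)


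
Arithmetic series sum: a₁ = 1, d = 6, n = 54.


aₙ = 1 + (54-1)×6 = 319
Sₙ = n(a₁+aₙ)/2 = 54×(1+319)/2
= 54×320/2 = 8640

S_54 = 8640


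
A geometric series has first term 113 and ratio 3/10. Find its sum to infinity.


S∞ = a₁/(1-r) = 113/(1 - 3/10)
= 113/(7/10)
= 1130/7

S∞ = 1130/7


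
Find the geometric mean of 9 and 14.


GM = √(9×14) = √126 = 11.225

GM = 11.225


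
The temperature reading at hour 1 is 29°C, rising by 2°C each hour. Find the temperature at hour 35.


aₙ = a₁ + (n-1)d
= 29 + (35-1)×2
= 29 + 68
= 97

a_35 = 97


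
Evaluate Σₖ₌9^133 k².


Σₖ₌9^133 k² = Σₖ₌₁^133 k² − Σₖ₌₁^8 k²
= 133·134·267/6 − 8·9·17/6
= 793079 − 204 = 792875

Σk² = 792875


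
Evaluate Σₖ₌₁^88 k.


n(n+1)/2 = 88×89/2 = 7832/2 = 3916

Σk = 3916


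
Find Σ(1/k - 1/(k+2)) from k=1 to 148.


Telescoping with gap 2: two head and two tail terms survive.
= (1 + 1/2) - (1/149 + 1/150)
= 3/2 - 1/149 - 1/150 = 16613/11175

Sum = 16613/11175


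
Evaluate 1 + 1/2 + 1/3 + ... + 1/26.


H_26 = 1/1 + 1/2 + 1/3 + ... + 1/26
= 34395742267/8923714800
≈ 3.8544

H_26 = 34395742267/8923714800 ≈ 3.8544


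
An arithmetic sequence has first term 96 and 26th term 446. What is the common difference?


d = (aₙ - a₁)/(n-1)
= (446 - 96)/(26-1)
= 350/25 = 14

d = 14


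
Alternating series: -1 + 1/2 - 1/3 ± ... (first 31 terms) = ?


S = -1 + 1/2 - 1/3 + 1/4 - 1/5 + 1/6 - 1/7 + 1/8 ± ...
= -0.709
(Full series converges to -ln(2) ≈ -0.6931)

S_31 = -0.709


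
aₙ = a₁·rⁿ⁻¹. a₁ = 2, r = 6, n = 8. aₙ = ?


aₙ = a₁·r^(n-1)
= 2×6^7
= 2×279936
= 559872

a_8 = 559872


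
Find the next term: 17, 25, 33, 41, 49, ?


Pattern: arithmetic (d=8)
Terms: 17, 25, 33, 41, 49
Next term = 57

Next term = 57


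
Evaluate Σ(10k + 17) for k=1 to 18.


Σ(10k+17) = 10·Σk + 17·n
= 10·171 + 17·18
= 1710 + 306 = 2016

Σ = 2016


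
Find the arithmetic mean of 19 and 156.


AM = (19 + 156)/2 = 175/2 = 87.5

AM = 87.5


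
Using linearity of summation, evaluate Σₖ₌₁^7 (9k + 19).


Σ(9k+19) = 9·Σk + 19·n
= 9·28 + 19·7
= 252 + 133 = 385

Σ = 385


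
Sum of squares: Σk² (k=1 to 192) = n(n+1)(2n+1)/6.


n = 192
n(n+1)(2n+1)/6 = 192×193×385/6
= 14266560/6 = 2377760

Σk² = 2377760


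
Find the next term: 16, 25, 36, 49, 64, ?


Pattern: perfect squares: n²
Terms: 16, 25, 36, 49, 64
Next term = 81

Next term = 81


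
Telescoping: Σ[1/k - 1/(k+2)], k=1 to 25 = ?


Telescoping with gap 2: two head and two tail terms survive.
= (1 + 1/2) - (1/26 + 1/27)
= 3/2 - 1/26 - 1/27 = 500/351

Sum = 500/351


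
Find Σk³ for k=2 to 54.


Σₖ₌2^54 k³ = [54·55/2]² − [1·2/2]²
= 2205225 − 1 = 2205224

Σk³ = 2205224


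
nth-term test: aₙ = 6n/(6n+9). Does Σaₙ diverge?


lim(n→∞) 6n/(6n+9) = 6/6 = 1  (divide numerator and denominator by n)
lim aₙ = 1 ≠ 0 → series DIVERGES

Diverges (lim aₙ = 1 ≠ 0)


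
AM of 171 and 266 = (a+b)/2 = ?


AM = (171 + 266)/2 = 437/2 = 218.5

AM = 218.5


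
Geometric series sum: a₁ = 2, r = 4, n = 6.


Sₙ = 2×(4^6 - 1)/(4 - 1)
= 2×(4096 - 1)/3
= 2×4095/3
= 2730

S_6 = 2730


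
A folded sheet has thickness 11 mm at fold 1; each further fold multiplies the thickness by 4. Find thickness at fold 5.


aₙ = a₁·r^(n-1)
= 11×4^4
= 11×256
= 2816

a_5 = 2816


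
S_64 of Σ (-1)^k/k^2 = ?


S = -1 + 1/4 - 1/9 + 1/16 - 1/25 + 1/36 - 1/49 + 1/64 ± ...
= -0.8223
(Full series converges to -π²/12 ≈ -0.8225)

S_64 = -0.8223


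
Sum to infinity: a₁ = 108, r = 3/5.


S∞ = a₁/(1-r) = 108/(1 - 3/5)
= 108/(2/5)
= 270

S∞ = 270


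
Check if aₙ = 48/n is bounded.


a₁ = 48, a₂ = 48/2, a₃ = 48/3, ...
0 < aₙ ≤ 48 for all n ≥ 1
Lower bound: 0, Upper bound: 48
The sequence IS bounded

Bounded (0 < aₙ ≤ 48)


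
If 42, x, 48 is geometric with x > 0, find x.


GM = √(42×48) = √2016 = 44.8999

GM = 44.8999


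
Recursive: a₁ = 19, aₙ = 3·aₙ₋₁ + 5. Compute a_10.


Computing step by step:
a_1 = 19
a_2 = 62
a_3 = 191
a_4 = 578
a_5 = 1739
a_6 = 5222
a_7 = 15671
a_8 = 47018
a_9 = 141059
a_10 = 423182


a_10 = 423182


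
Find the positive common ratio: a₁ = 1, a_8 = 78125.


r^(n-1) = aₙ/a₁
r^7 = 78125/1 = 78125
r = 78125^(1/7)
= 5

r = 5


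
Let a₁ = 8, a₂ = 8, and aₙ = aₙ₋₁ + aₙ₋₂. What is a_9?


Computing iteratively: 8, 8, 16, 24, 40, 64, 104, 168, 272
a_9 = 272

a_9 = 272


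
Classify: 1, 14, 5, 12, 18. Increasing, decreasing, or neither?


Differences: 13, -9, 7, 6
Difference at position 1 is +13 (> 0) but position 2 is -9 (< 0) — sequence both rises and falls
→ NOT monotonic

Not monotonic


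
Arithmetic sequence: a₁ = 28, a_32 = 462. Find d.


d = (aₙ - a₁)/(n-1)
= (462 - 28)/(32-1)
= 434/31 = 14

d = 14


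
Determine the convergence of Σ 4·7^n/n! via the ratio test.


aₙ = 4·7^n/n!
a_{n+1}/aₙ = 7^(n+1)/(n+1)! × n!/7^n  (constant 4 cancels)
= 7/(n+1)
L = lim(n→∞) 7/(n+1) = 0
L < 1 → series CONVERGES

Converges (ratio test: L = 0 < 1)


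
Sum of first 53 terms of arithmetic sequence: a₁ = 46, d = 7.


aₙ = 46 + (53-1)×7 = 410
Sₙ = n(a₁+aₙ)/2 = 53×(46+410)/2
= 53×456/2 = 12084

S_53 = 12084


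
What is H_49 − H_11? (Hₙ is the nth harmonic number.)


Σₖ₌12^49 1/k = 1/12 + 1/13 + 1/14 + ... + 1/49
= 4522522398000006949811/3099044504245996706400
≈ 1.4593

Sum = 4522522398000006949811/3099044504245996706400 ≈ 1.4593


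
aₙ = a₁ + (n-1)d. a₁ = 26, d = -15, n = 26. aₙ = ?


aₙ = a₁ + (n-1)d
= 26 + (26-1)×-15
= 26 - 375
= -349

a_26 = -349
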